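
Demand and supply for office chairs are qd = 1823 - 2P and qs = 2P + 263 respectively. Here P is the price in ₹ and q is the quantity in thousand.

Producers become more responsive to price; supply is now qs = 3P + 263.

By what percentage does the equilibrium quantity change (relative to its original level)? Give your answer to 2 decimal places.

+14.96

Solve the original market: 1823 - 2P = 2P + 263, hence P = 390 and q = 1043.
The shock moves the curves to qd = 1823 - 2P and qs = 3P + 263.
Clearing the new market: 1823 - 2P = 3P + 263, so P = 312 and q = 1199.
%Δq = (1199 − 1043) / 1043 × 100 = +14.96%.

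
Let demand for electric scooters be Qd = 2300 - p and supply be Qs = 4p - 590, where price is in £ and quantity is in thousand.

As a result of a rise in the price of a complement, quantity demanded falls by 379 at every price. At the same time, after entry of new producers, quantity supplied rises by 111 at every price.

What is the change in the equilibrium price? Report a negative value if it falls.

-98

Solve the original market: 2300 - p = 4p - 590, hence p = 578 and Q = 1722.
With the change applied: demand Qd = 1921 - p, supply Qs = 4p - 479.
Clearing the new market: 1921 - p = 4p - 479, so p = 480 and Q = 1441.
Δp = 480 − 578 = -98.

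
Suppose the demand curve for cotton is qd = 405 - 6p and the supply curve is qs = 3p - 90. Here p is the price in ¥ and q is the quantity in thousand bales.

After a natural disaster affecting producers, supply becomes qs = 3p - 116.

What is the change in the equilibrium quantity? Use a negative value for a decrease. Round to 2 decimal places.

-17.33

Before the shock: 405 - 6p = 3p - 90 ⇒ 495 = 9p ⇒ p = 55, q = 75.
The new curves are qd = 405 - 6p (demand) and qs = 3p - 116 (supply).
Equate the new curves: 405 - 6p = 3p - 116, giving 521 = 9p, p = 521/9 ≈ 57.8889, q = 173/3 ≈ 57.6667.
Δq = 57.6667 − 75 = -17.33.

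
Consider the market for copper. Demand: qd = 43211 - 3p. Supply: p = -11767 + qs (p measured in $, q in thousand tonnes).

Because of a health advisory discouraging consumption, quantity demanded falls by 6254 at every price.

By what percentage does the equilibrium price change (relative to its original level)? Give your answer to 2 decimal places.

Before the shock: 43211 - 3p = p + 11767 ⇒ 31444 = 4p ⇒ p = 7861, q = 19628.
With the change applied: demand qd = 36957 - 3p, supply qs = p + 11767.
Equate the new curves: 36957 - 3p = p + 11767, giving 25190 = 4p, p = 6297.5, q = 18064.5.
%Δp = (6297.5 − 7861) / 7861 × 100 = -19.89%.

-19.89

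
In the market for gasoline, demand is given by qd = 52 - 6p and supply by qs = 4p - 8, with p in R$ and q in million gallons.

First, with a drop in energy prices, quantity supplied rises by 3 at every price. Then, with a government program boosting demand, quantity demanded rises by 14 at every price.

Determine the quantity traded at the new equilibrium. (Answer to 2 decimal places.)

23.40

Original equilibrium: 52 - 6p = 4p - 8 gives 60 = 10p, so p = 6 and q = 16.
The shock moves the curves to qd = 66 - 6p and qs = 4p - 5.
Equate the new curves: 66 - 6p = 4p - 5, giving 71 = 10p, p = 7.1, q = 23.4.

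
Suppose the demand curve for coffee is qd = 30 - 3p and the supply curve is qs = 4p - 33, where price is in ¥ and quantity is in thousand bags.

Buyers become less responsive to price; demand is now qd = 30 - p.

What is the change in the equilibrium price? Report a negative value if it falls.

Initially, 30 - 3p = 4p - 33, so 63 = 7p and p = 9, q = 3.
The new curves are qd = 30 - p (demand) and qs = 4p - 33 (supply).
Clearing the new market: 30 - p = 4p - 33, so p = 12.6 and q = 17.4.
Δp = 12.6 − 9 = +3.6.

+3.6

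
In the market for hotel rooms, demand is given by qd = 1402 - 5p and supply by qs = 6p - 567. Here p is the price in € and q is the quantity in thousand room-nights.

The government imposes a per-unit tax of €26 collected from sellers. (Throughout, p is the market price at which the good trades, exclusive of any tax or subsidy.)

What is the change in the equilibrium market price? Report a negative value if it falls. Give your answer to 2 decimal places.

+14.18

Solve the original market: 1402 - 5p = 6p - 567, hence p = 179 and q = 507.
Since sellers keep the price net of the tax, the effective supply curve becomes qs = 6p - 723.
Setting them equal: 1402 - 5p = 6p - 723 → 2125 = 11p, so p = 2125/11 ≈ 193.1818 and q = 4797/11 ≈ 436.0909.
Δp = 193.1818 − 179 = +14.18.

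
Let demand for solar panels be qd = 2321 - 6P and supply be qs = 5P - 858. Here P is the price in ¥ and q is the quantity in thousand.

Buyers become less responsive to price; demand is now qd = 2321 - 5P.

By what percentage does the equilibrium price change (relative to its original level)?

Solve the original market: 2321 - 6P = 5P - 858, hence P = 289 and q = 587.
The shock moves the curves to qd = 2321 - 5P and qs = 5P - 858.
New equilibrium: 2321 - 5P = 5P - 858 ⇒ 3179 = 10P ⇒ P = 317.9, q = 731.5.
%ΔP = (317.9 − 289) / 289 × 100 = +10%.

+10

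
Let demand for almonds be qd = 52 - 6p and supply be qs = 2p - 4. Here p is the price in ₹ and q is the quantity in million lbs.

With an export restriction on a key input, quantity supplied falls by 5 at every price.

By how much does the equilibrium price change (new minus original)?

Original equilibrium: 52 - 6p = 2p - 4 gives 56 = 8p, so p = 7 and q = 10.
The shock moves the curves to qd = 52 - 6p and qs = 2p - 9.
Clearing the new market: 52 - 6p = 2p - 9, so p = 7.625 and q = 6.25.
Δp = 7.625 − 7 = +0.625.

+0.625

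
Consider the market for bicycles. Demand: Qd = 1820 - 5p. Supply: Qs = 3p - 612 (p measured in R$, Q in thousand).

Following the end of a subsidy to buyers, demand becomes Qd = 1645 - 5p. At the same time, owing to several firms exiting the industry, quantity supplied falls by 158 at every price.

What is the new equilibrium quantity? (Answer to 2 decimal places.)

Solve the original market: 1820 - 5p = 3p - 612, hence p = 304 and Q = 300.
The new curves are Qd = 1645 - 5p (demand) and Qs = 3p - 770 (supply).
New equilibrium: 1645 - 5p = 3p - 770 ⇒ 2415 = 8p ⇒ p = 301.875, Q = 135.625.

135.63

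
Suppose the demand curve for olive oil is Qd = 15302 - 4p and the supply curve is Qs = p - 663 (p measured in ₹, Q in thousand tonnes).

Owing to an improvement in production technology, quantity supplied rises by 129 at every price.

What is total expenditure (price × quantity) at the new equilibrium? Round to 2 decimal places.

8339871.04

Solve the original market: 15302 - 4p = p - 663, hence p = 3193 and Q = 2530.
The shock moves the curves to Qd = 15302 - 4p and Qs = p - 534.
Equate the new curves: 15302 - 4p = p - 534, giving 15836 = 5p, p = 3167.2, Q = 2633.2.
New expenditure = 3167.2 × 2633.2 = 8339871.04.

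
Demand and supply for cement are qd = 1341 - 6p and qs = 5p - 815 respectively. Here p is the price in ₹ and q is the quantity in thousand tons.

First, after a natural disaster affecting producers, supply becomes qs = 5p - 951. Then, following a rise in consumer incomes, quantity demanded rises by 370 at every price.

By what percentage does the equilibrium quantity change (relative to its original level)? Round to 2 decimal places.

Original equilibrium: 1341 - 6p = 5p - 815 gives 2156 = 11p, so p = 196 and q = 165.
The shock moves the curves to qd = 1711 - 6p and qs = 5p - 951.
Equate the new curves: 1711 - 6p = 5p - 951, giving 2662 = 11p, p = 242, q = 259.
%Δq = (259 − 165) / 165 × 100 = +56.97%.

+56.97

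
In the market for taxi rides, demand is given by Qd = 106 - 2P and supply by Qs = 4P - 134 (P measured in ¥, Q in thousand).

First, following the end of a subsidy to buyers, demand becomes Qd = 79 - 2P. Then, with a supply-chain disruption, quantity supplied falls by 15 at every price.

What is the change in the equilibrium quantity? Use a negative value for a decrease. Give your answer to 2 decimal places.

Solve the original market: 106 - 2P = 4P - 134, hence P = 40 and Q = 26.
The shock moves the curves to Qd = 79 - 2P and Qs = 4P - 149.
New equilibrium: 79 - 2P = 4P - 149 ⇒ 228 = 6P ⇒ P = 38, Q = 3.
ΔQ = 3 − 26 = -23.00.

-23.00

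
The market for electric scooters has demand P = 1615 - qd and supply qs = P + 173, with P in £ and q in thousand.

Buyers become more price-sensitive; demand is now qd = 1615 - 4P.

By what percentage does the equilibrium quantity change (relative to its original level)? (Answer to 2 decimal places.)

Before the shock: 1615 - P = P + 173 ⇒ 1442 = 2P ⇒ P = 721, q = 894.
After the shift, demand is qd = 1615 - 4P and supply is qs = P + 173.
Setting them equal: 1615 - 4P = P + 173 → 1442 = 5P, so P = 288.4 and q = 461.4.
%Δq = (461.4 − 894) / 894 × 100 = -48.39%.

-48.39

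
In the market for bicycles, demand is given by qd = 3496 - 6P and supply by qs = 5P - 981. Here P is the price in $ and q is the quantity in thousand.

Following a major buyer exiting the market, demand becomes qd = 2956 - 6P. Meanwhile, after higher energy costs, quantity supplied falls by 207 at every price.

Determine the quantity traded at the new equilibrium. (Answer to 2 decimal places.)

695.64

Solve the original market: 3496 - 6P = 5P - 981, hence P = 407 and q = 1054.
With the change applied: demand qd = 2956 - 6P, supply qs = 5P - 1188.
Equate the new curves: 2956 - 6P = 5P - 1188, giving 4144 = 11P, P = 4144/11 ≈ 376.7273, q = 7652/11 ≈ 695.6364.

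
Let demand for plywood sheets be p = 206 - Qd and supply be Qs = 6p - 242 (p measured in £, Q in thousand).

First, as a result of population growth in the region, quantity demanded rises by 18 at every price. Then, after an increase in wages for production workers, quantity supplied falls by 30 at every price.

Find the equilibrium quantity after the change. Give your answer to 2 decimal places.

Original equilibrium: 206 - p = 6p - 242 gives 448 = 7p, so p = 64 and Q = 142.
After the shift, demand is Qd = 224 - p and supply is Qs = 6p - 272.
New equilibrium: 224 - p = 6p - 272 ⇒ 496 = 7p ⇒ p = 496/7 ≈ 70.8571, Q = 1072/7 ≈ 153.1429.

153.14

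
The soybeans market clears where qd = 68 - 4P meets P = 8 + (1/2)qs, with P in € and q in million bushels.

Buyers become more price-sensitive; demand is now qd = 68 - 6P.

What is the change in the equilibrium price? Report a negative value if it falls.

Solve the original market: 68 - 4P = 2P - 16, hence P = 14 and q = 12.
With the change applied: demand qd = 68 - 6P, supply qs = 2P - 16.
New equilibrium: 68 - 6P = 2P - 16 ⇒ 84 = 8P ⇒ P = 10.5, q = 5.
ΔP = 10.5 − 14 = -3.5.

-3.5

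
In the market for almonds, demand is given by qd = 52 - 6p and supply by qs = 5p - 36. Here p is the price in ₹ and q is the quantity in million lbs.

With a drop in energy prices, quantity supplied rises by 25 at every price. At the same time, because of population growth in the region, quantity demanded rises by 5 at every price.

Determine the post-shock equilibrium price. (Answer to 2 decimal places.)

6.18

Solve the original market: 52 - 6p = 5p - 36, hence p = 8 and q = 4.
The shock moves the curves to qd = 57 - 6p and qs = 5p - 11.
New equilibrium: 57 - 6p = 5p - 11 ⇒ 68 = 11p ⇒ p = 68/11 ≈ 6.1818, q = 219/11 ≈ 19.9091.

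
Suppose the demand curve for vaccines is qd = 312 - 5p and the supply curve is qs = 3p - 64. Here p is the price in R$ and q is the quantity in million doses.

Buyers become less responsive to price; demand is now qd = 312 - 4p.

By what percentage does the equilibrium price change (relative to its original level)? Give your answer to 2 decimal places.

+14.29

Initially, 312 - 5p = 3p - 64, so 376 = 8p and p = 47, q = 77.
The new curves are qd = 312 - 4p (demand) and qs = 3p - 64 (supply).
New equilibrium: 312 - 4p = 3p - 64 ⇒ 376 = 7p ⇒ p = 376/7 ≈ 53.7143, q = 680/7 ≈ 97.1429.
%Δp = (53.7143 − 47) / 47 × 100 = +14.29%.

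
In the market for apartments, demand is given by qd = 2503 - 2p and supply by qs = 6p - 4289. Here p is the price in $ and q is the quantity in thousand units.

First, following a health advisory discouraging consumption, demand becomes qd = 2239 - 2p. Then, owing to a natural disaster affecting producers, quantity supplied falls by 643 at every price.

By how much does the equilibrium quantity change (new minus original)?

-358.75

Original equilibrium: 2503 - 2p = 6p - 4289 gives 6792 = 8p, so p = 849 and q = 805.
The shock moves the curves to qd = 2239 - 2p and qs = 6p - 4932.
Setting them equal: 2239 - 2p = 6p - 4932 → 7171 = 8p, so p = 896.375 and q = 446.25.
Δq = 446.25 − 805 = -358.75.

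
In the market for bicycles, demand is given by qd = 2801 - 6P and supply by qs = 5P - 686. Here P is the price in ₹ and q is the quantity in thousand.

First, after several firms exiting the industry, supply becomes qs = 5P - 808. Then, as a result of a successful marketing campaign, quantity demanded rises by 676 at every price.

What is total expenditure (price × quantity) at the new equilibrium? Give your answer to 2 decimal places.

443975.58

Initially, 2801 - 6P = 5P - 686, so 3487 = 11P and P = 317, q = 899.
The shock moves the curves to qd = 3477 - 6P and qs = 5P - 808.
Clearing the new market: 3477 - 6P = 5P - 808, so P = 4285/11 ≈ 389.5455 and q = 12537/11 ≈ 1139.7273.
New expenditure = 389.5455 × 1139.7273 = 443975.58.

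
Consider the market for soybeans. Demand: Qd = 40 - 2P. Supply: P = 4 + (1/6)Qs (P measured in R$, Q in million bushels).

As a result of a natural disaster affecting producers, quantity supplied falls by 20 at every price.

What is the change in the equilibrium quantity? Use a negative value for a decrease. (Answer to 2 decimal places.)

-5.00

Before the shock: 40 - 2P = 6P - 24 ⇒ 64 = 8P ⇒ P = 8, Q = 24.
The shock moves the curves to Qd = 40 - 2P and Qs = 6P - 44.
New equilibrium: 40 - 2P = 6P - 44 ⇒ 84 = 8P ⇒ P = 10.5, Q = 19.
ΔQ = 19 − 24 = -5.00.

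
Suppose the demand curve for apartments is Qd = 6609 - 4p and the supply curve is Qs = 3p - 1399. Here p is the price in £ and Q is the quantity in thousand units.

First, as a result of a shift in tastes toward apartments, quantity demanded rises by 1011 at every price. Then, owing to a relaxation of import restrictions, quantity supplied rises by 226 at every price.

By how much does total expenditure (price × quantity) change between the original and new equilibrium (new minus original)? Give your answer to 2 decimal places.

+934477.06

Before the shock: 6609 - 4p = 3p - 1399 ⇒ 8008 = 7p ⇒ p = 1144, Q = 2033.
The shock moves the curves to Qd = 7620 - 4p and Qs = 3p - 1173.
Setting them equal: 7620 - 4p = 3p - 1173 → 8793 = 7p, so p = 8793/7 ≈ 1256.1429 and Q = 18168/7 ≈ 2595.4286.
Expenditure moves from 1144×2033 = 2325752 to 1256.1429×2595.4286 = 3260229.0612; change = +934477.06.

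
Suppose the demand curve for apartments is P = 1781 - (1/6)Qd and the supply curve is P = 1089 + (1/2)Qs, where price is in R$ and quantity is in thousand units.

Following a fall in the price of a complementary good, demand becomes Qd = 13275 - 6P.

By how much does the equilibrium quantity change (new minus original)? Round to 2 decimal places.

Before the shock: 10686 - 6P = 2P - 2178 ⇒ 12864 = 8P ⇒ P = 1608, Q = 1038.
After the shift, demand is Qd = 13275 - 6P and supply is Qs = 2P - 2178.
New equilibrium: 13275 - 6P = 2P - 2178 ⇒ 15453 = 8P ⇒ P = 1931.625, Q = 1685.25.
ΔQ = 1685.25 − 1038 = +647.25.

+647.25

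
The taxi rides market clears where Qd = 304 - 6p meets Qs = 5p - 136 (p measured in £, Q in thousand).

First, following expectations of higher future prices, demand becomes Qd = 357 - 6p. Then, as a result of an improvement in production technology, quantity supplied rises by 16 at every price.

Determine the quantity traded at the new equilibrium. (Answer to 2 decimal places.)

Before the shock: 304 - 6p = 5p - 136 ⇒ 440 = 11p ⇒ p = 40, Q = 64.
The shock moves the curves to Qd = 357 - 6p and Qs = 5p - 120.
New equilibrium: 357 - 6p = 5p - 120 ⇒ 477 = 11p ⇒ p = 477/11 ≈ 43.3636, Q = 1065/11 ≈ 96.8182.

96.82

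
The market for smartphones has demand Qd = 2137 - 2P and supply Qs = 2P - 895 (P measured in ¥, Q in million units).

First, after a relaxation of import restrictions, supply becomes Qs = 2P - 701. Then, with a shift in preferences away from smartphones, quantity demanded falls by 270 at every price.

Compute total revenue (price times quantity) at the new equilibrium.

Original equilibrium: 2137 - 2P = 2P - 895 gives 3032 = 4P, so P = 758 and Q = 621.
The shock moves the curves to Qd = 1867 - 2P and Qs = 2P - 701.
Equate the new curves: 1867 - 2P = 2P - 701, giving 2568 = 4P, P = 642, Q = 583.
New expenditure = 642 × 583 = 374286.

374286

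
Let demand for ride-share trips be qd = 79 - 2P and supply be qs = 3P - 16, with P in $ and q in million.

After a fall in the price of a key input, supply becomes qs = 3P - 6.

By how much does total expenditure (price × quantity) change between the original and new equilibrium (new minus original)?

Solve the original market: 79 - 2P = 3P - 16, hence P = 19 and q = 41.
With the change applied: demand qd = 79 - 2P, supply qs = 3P - 6.
Equate the new curves: 79 - 2P = 3P - 6, giving 85 = 5P, P = 17, q = 45.
Expenditure moves from 19×41 = 779 to 17×45 = 765; change = -14.

-14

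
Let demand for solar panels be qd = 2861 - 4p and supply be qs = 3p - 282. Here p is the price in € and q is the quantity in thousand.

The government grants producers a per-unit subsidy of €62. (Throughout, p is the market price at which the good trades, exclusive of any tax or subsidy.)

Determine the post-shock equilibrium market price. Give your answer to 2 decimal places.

422.43

Original equilibrium: 2861 - 4p = 3p - 282 gives 3143 = 7p, so p = 449 and q = 1065.
Since sellers receive the price plus the subsidy, the effective supply curve becomes qs = 3p - 96.
Equate the new curves: 2861 - 4p = 3p - 96, giving 2957 = 7p, p = 2957/7 ≈ 422.4286, q = 8199/7 ≈ 1171.2857.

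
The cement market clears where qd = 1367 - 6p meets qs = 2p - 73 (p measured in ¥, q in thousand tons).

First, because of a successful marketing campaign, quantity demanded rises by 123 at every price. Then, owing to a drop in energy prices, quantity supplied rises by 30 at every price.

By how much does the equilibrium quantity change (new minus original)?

Solve the original market: 1367 - 6p = 2p - 73, hence p = 180 and q = 287.
With the change applied: demand qd = 1490 - 6p, supply qs = 2p - 43.
Clearing the new market: 1490 - 6p = 2p - 43, so p = 191.625 and q = 340.25.
Δq = 340.25 − 287 = +53.25.

+53.25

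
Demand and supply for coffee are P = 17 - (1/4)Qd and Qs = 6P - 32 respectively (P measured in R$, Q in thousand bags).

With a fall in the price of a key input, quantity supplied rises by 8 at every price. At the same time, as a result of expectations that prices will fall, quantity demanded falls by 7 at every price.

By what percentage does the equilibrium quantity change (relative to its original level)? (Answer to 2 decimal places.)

Solve the original market: 68 - 4P = 6P - 32, hence P = 10 and Q = 28.
With the change applied: demand Qd = 61 - 4P, supply Qs = 6P - 24.
Setting them equal: 61 - 4P = 6P - 24 → 85 = 10P, so P = 8.5 and Q = 27.
%ΔQ = (27 − 28) / 28 × 100 = -3.57%.

-3.57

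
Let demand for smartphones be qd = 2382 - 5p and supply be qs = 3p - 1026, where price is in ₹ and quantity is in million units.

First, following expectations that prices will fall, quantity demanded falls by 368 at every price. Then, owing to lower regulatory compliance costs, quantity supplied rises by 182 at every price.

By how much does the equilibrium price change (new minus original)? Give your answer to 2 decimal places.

-68.75

Solve the original market: 2382 - 5p = 3p - 1026, hence p = 426 and q = 252.
The shock moves the curves to qd = 2014 - 5p and qs = 3p - 844.
Setting them equal: 2014 - 5p = 3p - 844 → 2858 = 8p, so p = 357.25 and q = 227.75.
Δp = 357.25 − 426 = -68.75.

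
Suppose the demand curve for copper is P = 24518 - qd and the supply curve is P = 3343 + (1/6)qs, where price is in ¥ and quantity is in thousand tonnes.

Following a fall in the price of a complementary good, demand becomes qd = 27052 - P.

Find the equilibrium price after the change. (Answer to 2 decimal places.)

Solve the original market: 24518 - P = 6P - 20058, hence P = 6368 and q = 18150.
With the change applied: demand qd = 27052 - P, supply qs = 6P - 20058.
New equilibrium: 27052 - P = 6P - 20058 ⇒ 47110 = 7P ⇒ P = 6730, q = 20322.

6730.00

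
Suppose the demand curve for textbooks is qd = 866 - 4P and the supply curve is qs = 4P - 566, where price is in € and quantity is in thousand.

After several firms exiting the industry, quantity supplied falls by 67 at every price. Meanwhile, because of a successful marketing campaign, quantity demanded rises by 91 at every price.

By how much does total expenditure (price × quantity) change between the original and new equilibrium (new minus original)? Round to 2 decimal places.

+5347.50

Solve the original market: 866 - 4P = 4P - 566, hence P = 179 and q = 150.
The shock moves the curves to qd = 957 - 4P and qs = 4P - 633.
Equate the new curves: 957 - 4P = 4P - 633, giving 1590 = 8P, P = 198.75, q = 162.
Expenditure moves from 179×150 = 26850 to 198.75×162 = 32197.5; change = +5347.50.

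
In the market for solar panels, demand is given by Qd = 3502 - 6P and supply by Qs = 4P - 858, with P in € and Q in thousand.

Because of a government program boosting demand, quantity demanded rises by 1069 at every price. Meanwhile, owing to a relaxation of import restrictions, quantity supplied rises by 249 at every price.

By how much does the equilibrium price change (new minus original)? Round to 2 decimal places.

+82.00

Initially, 3502 - 6P = 4P - 858, so 4360 = 10P and P = 436, Q = 886.
The new curves are Qd = 4571 - 6P (demand) and Qs = 4P - 609 (supply).
New equilibrium: 4571 - 6P = 4P - 609 ⇒ 5180 = 10P ⇒ P = 518, Q = 1463.
ΔP = 518 − 436 = +82.00.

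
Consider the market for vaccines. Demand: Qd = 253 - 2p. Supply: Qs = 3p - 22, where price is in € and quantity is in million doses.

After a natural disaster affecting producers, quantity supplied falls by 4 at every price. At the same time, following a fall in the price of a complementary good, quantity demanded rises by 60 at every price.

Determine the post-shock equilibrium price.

67.8

Before the shock: 253 - 2p = 3p - 22 ⇒ 275 = 5p ⇒ p = 55, Q = 143.
After the shift, demand is Qd = 313 - 2p and supply is Qs = 3p - 26.
Setting them equal: 313 - 2p = 3p - 26 → 339 = 5p, so p = 67.8 and Q = 177.4.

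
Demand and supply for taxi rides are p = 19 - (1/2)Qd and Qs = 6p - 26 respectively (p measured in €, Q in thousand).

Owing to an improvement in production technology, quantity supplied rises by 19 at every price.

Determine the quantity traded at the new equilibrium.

Solve the original market: 38 - 2p = 6p - 26, hence p = 8 and Q = 22.
With the change applied: demand Qd = 38 - 2p, supply Qs = 6p - 7.
Clearing the new market: 38 - 2p = 6p - 7, so p = 5.625 and Q = 26.75.

26.75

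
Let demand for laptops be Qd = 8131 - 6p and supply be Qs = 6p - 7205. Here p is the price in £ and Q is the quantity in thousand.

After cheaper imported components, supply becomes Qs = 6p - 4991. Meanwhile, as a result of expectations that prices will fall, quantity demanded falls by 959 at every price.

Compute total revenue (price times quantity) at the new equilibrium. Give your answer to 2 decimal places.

Initially, 8131 - 6p = 6p - 7205, so 15336 = 12p and p = 1278, Q = 463.
With the change applied: demand Qd = 7172 - 6p, supply Qs = 6p - 4991.
Clearing the new market: 7172 - 6p = 6p - 4991, so p = 12163/12 ≈ 1013.5833 and Q = 1090.5.
New expenditure = 1013.5833 × 1090.5 = 1105312.63.

1105312.63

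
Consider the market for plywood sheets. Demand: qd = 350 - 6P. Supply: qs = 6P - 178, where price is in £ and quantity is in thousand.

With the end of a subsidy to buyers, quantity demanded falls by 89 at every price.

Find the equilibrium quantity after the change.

Original equilibrium: 350 - 6P = 6P - 178 gives 528 = 12P, so P = 44 and q = 86.
With the change applied: demand qd = 261 - 6P, supply qs = 6P - 178.
Setting them equal: 261 - 6P = 6P - 178 → 439 = 12P, so P = 439/12 ≈ 36.5833 and q = 41.5.

41.5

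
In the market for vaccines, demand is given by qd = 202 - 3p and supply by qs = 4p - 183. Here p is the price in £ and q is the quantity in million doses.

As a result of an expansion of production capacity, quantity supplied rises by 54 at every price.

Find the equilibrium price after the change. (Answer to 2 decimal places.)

47.29

Before the shock: 202 - 3p = 4p - 183 ⇒ 385 = 7p ⇒ p = 55, q = 37.
With the change applied: demand qd = 202 - 3p, supply qs = 4p - 129.
Clearing the new market: 202 - 3p = 4p - 129, so p = 331/7 ≈ 47.2857 and q = 421/7 ≈ 60.1429.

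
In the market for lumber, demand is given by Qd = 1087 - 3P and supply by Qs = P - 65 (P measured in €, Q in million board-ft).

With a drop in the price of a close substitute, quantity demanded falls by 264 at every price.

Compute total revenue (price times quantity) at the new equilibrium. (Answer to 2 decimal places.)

34854.00

Initially, 1087 - 3P = P - 65, so 1152 = 4P and P = 288, Q = 223.
The shock moves the curves to Qd = 823 - 3P and Qs = P - 65.
Equate the new curves: 823 - 3P = P - 65, giving 888 = 4P, P = 222, Q = 157.
New expenditure = 222 × 157 = 34854.00.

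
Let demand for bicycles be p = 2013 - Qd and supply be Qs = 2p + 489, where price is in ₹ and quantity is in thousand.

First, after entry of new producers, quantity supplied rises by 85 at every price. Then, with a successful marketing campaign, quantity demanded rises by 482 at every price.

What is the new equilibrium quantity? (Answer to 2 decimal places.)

Before the shock: 2013 - p = 2p + 489 ⇒ 1524 = 3p ⇒ p = 508, Q = 1505.
With the change applied: demand Qd = 2495 - p, supply Qs = 2p + 574.
New equilibrium: 2495 - p = 2p + 574 ⇒ 1921 = 3p ⇒ p = 1921/3 ≈ 640.3333, Q = 5564/3 ≈ 1854.6667.

1854.67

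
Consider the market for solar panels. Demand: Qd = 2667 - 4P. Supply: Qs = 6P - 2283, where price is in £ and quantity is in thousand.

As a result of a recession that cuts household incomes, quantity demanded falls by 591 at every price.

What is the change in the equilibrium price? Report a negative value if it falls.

-59.1

Original equilibrium: 2667 - 4P = 6P - 2283 gives 4950 = 10P, so P = 495 and Q = 687.
The new curves are Qd = 2076 - 4P (demand) and Qs = 6P - 2283 (supply).
Equate the new curves: 2076 - 4P = 6P - 2283, giving 4359 = 10P, P = 435.9, Q = 332.4.
ΔP = 435.9 − 495 = -59.1.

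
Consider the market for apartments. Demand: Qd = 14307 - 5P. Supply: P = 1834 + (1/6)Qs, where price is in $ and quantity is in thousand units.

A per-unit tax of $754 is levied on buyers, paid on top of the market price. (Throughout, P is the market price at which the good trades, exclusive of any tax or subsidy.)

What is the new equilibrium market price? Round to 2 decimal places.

Initially, 14307 - 5P = 6P - 11004, so 25311 = 11P and P = 2301, Q = 2802.
Since buyers pay the price plus the tax, the effective demand curve becomes Qd = 10537 - 5P.
Equate the new curves: 10537 - 5P = 6P - 11004, giving 21541 = 11P, P = 21541/11 ≈ 1958.2727, Q = 8202/11 ≈ 745.6364.

1958.27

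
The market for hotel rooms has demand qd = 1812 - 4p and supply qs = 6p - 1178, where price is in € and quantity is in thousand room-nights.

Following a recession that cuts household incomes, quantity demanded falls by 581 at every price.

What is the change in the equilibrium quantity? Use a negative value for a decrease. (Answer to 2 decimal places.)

-348.60

Original equilibrium: 1812 - 4p = 6p - 1178 gives 2990 = 10p, so p = 299 and q = 616.
The shock moves the curves to qd = 1231 - 4p and qs = 6p - 1178.
Setting them equal: 1231 - 4p = 6p - 1178 → 2409 = 10p, so p = 240.9 and q = 267.4.
Δq = 267.4 − 616 = -348.60.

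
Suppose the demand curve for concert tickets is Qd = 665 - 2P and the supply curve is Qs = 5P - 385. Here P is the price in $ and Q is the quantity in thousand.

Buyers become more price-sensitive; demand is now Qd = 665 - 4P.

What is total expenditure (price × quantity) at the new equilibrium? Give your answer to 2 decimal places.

23138.89

Initially, 665 - 2P = 5P - 385, so 1050 = 7P and P = 150, Q = 365.
The shock moves the curves to Qd = 665 - 4P and Qs = 5P - 385.
New equilibrium: 665 - 4P = 5P - 385 ⇒ 1050 = 9P ⇒ P = 350/3 ≈ 116.6667, Q = 595/3 ≈ 198.3333.
New expenditure = 116.6667 × 198.3333 = 23138.89.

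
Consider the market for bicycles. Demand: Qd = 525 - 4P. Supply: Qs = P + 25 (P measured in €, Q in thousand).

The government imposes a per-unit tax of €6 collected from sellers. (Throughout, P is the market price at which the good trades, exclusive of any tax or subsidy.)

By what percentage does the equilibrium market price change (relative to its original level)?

Before the shock: 525 - 4P = P + 25 ⇒ 500 = 5P ⇒ P = 100, Q = 125.
Since sellers keep the price net of the tax, the effective supply curve becomes Qs = P + 19.
Setting them equal: 525 - 4P = P + 19 → 506 = 5P, so P = 101.2 and Q = 120.2.
%ΔP = (101.2 − 100) / 100 × 100 = +1.2%.

+1.2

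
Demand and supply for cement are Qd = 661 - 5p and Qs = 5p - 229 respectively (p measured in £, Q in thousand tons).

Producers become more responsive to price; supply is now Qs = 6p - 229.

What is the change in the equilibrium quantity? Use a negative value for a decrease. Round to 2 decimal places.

+40.45

Solve the original market: 661 - 5p = 5p - 229, hence p = 89 and Q = 216.
After the shift, demand is Qd = 661 - 5p and supply is Qs = 6p - 229.
Setting them equal: 661 - 5p = 6p - 229 → 890 = 11p, so p = 890/11 ≈ 80.9091 and Q = 2821/11 ≈ 256.4545.
ΔQ = 256.4545 − 216 = +40.45.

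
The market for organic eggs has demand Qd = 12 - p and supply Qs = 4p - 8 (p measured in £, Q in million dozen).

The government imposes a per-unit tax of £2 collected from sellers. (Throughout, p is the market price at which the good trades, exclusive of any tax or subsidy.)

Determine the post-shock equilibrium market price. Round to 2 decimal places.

Before the shock: 12 - p = 4p - 8 ⇒ 20 = 5p ⇒ p = 4, Q = 8.
Since sellers keep the price net of the tax, the effective supply curve becomes Qs = 4p - 16.
Clearing the new market: 12 - p = 4p - 16, so p = 5.6 and Q = 6.4.

5.60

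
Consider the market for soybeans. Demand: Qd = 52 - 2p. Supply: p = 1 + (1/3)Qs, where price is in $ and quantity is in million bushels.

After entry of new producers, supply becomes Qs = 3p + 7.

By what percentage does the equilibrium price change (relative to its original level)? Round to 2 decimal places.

Before the shock: 52 - 2p = 3p - 3 ⇒ 55 = 5p ⇒ p = 11, Q = 30.
The new curves are Qd = 52 - 2p (demand) and Qs = 3p + 7 (supply).
Equate the new curves: 52 - 2p = 3p + 7, giving 45 = 5p, p = 9, Q = 34.
%Δp = (9 − 11) / 11 × 100 = -18.18%.

-18.18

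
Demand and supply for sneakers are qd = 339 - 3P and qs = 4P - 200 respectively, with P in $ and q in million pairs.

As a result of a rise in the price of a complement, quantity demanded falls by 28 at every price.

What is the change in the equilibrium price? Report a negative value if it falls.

Before the shock: 339 - 3P = 4P - 200 ⇒ 539 = 7P ⇒ P = 77, q = 108.
The shock moves the curves to qd = 311 - 3P and qs = 4P - 200.
Equate the new curves: 311 - 3P = 4P - 200, giving 511 = 7P, P = 73, q = 92.
ΔP = 73 − 77 = -4.

-4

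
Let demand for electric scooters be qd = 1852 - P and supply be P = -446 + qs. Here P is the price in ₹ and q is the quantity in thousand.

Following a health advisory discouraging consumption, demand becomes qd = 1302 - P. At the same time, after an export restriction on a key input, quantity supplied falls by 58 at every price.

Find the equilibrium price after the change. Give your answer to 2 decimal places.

457.00

Initially, 1852 - P = P + 446, so 1406 = 2P and P = 703, q = 1149.
With the change applied: demand qd = 1302 - P, supply qs = P + 388.
Setting them equal: 1302 - P = P + 388 → 914 = 2P, so P = 457 and q = 845.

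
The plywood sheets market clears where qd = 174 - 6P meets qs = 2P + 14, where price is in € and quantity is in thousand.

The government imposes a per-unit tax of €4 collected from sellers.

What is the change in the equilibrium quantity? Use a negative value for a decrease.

-6

Initially, 174 - 6P = 2P + 14, so 160 = 8P and P = 20, q = 54.
Since sellers keep the price net of the tax, the effective supply curve becomes qs = 2P + 6.
Equate the new curves: 174 - 6P = 2P + 6, giving 168 = 8P, P = 21, q = 48.
Δq = 48 − 54 = -6.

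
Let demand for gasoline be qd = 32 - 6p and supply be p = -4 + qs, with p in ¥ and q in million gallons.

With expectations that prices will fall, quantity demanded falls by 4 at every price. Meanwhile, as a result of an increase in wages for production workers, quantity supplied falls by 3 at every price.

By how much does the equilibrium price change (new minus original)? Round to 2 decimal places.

Initially, 32 - 6p = p + 4, so 28 = 7p and p = 4, q = 8.
The new curves are qd = 28 - 6p (demand) and qs = p + 1 (supply).
Equate the new curves: 28 - 6p = p + 1, giving 27 = 7p, p = 27/7 ≈ 3.8571, q = 34/7 ≈ 4.8571.
Δp = 3.8571 − 4 = -0.14.

-0.14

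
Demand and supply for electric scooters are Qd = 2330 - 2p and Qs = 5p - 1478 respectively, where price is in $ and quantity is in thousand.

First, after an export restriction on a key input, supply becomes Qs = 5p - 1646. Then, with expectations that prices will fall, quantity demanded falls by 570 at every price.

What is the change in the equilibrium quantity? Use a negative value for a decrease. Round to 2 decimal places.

-455.14

Original equilibrium: 2330 - 2p = 5p - 1478 gives 3808 = 7p, so p = 544 and Q = 1242.
The shock moves the curves to Qd = 1760 - 2p and Qs = 5p - 1646.
Equate the new curves: 1760 - 2p = 5p - 1646, giving 3406 = 7p, p = 3406/7 ≈ 486.5714, Q = 5508/7 ≈ 786.8571.
ΔQ = 786.8571 − 1242 = -455.14.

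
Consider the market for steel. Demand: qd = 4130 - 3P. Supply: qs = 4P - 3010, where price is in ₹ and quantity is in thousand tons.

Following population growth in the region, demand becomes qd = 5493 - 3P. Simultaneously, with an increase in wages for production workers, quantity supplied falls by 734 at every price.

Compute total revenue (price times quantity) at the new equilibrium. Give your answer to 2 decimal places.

2024599.59

Original equilibrium: 4130 - 3P = 4P - 3010 gives 7140 = 7P, so P = 1020 and q = 1070.
The shock moves the curves to qd = 5493 - 3P and qs = 4P - 3744.
Setting them equal: 5493 - 3P = 4P - 3744 → 9237 = 7P, so P = 9237/7 ≈ 1319.5714 and q = 10740/7 ≈ 1534.2857.
New expenditure = 1319.5714 × 1534.2857 = 2024599.59.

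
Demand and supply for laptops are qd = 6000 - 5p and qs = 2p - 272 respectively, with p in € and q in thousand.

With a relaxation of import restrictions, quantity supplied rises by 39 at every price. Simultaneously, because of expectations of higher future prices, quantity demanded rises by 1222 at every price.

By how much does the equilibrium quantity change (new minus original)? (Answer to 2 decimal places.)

Before the shock: 6000 - 5p = 2p - 272 ⇒ 6272 = 7p ⇒ p = 896, q = 1520.
After the shift, demand is qd = 7222 - 5p and supply is qs = 2p - 233.
Clearing the new market: 7222 - 5p = 2p - 233, so p = 1065 and q = 1897.
Δq = 1897 − 1520 = +377.00.

+377.00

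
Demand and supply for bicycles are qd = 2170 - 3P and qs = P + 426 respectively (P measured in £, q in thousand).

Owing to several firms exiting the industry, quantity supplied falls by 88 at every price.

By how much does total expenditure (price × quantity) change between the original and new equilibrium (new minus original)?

Solve the original market: 2170 - 3P = P + 426, hence P = 436 and q = 862.
With the change applied: demand qd = 2170 - 3P, supply qs = P + 338.
New equilibrium: 2170 - 3P = P + 338 ⇒ 1832 = 4P ⇒ P = 458, q = 796.
Expenditure moves from 436×862 = 375832 to 458×796 = 364568; change = -11264.

-11264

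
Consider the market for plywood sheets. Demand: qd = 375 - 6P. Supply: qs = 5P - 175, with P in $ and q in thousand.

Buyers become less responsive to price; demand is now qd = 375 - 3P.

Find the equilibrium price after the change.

68.75

Initially, 375 - 6P = 5P - 175, so 550 = 11P and P = 50, q = 75.
With the change applied: demand qd = 375 - 3P, supply qs = 5P - 175.
Equate the new curves: 375 - 3P = 5P - 175, giving 550 = 8P, P = 68.75, q = 168.75.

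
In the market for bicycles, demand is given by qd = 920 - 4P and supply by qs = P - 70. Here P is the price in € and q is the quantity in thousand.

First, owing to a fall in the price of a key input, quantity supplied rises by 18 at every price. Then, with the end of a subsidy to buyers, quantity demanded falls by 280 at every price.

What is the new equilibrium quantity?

Initially, 920 - 4P = P - 70, so 990 = 5P and P = 198, q = 128.
The new curves are qd = 640 - 4P (demand) and qs = P - 52 (supply).
New equilibrium: 640 - 4P = P - 52 ⇒ 692 = 5P ⇒ P = 138.4, q = 86.4.

86.4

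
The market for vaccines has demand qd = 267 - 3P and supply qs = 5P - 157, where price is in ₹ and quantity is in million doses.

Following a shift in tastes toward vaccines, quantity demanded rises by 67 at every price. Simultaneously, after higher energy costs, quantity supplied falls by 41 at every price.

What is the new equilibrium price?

66.5

Before the shock: 267 - 3P = 5P - 157 ⇒ 424 = 8P ⇒ P = 53, q = 108.
The shock moves the curves to qd = 334 - 3P and qs = 5P - 198.
Clearing the new market: 334 - 3P = 5P - 198, so P = 66.5 and q = 134.5.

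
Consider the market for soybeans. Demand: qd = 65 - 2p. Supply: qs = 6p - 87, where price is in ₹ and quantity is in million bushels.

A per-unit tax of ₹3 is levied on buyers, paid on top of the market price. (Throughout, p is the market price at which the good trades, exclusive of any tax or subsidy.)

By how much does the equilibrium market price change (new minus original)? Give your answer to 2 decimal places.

-0.75

Original equilibrium: 65 - 2p = 6p - 87 gives 152 = 8p, so p = 19 and q = 27.
Since buyers pay the price plus the tax, the effective demand curve becomes qd = 59 - 2p.
Clearing the new market: 59 - 2p = 6p - 87, so p = 18.25 and q = 22.5.
Δp = 18.25 − 19 = -0.75.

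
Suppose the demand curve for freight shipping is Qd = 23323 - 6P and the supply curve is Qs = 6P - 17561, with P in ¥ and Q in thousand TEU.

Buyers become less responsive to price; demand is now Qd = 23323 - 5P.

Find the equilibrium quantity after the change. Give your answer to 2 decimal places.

4739.36

Initially, 23323 - 6P = 6P - 17561, so 40884 = 12P and P = 3407, Q = 2881.
With the change applied: demand Qd = 23323 - 5P, supply Qs = 6P - 17561.
Equate the new curves: 23323 - 5P = 6P - 17561, giving 40884 = 11P, P = 40884/11 ≈ 3716.7273, Q = 52133/11 ≈ 4739.3636.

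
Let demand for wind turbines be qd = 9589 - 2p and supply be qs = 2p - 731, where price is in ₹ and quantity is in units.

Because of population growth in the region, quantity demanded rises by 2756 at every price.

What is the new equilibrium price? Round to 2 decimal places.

Solve the original market: 9589 - 2p = 2p - 731, hence p = 2580 and q = 4429.
The new curves are qd = 12345 - 2p (demand) and qs = 2p - 731 (supply).
Equate the new curves: 12345 - 2p = 2p - 731, giving 13076 = 4p, p = 3269, q = 5807.

3269.00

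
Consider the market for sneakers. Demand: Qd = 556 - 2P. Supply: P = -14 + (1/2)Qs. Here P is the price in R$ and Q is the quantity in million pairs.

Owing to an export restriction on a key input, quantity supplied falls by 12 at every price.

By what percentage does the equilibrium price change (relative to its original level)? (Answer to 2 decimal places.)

+2.27

Solve the original market: 556 - 2P = 2P + 28, hence P = 132 and Q = 292.
The shock moves the curves to Qd = 556 - 2P and Qs = 2P + 16.
Setting them equal: 556 - 2P = 2P + 16 → 540 = 4P, so P = 135 and Q = 286.
%ΔP = (135 − 132) / 132 × 100 = +2.27%.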